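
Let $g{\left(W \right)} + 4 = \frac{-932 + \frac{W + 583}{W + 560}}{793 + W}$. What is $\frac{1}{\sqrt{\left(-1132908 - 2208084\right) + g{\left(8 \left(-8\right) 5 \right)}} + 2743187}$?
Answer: $\frac{311406588240}{854246883844410217} - \frac{4 i \sqrt{2690921283846015}}{854246883844410217} \approx 3.6454 \cdot 10^{-7} - 2.429 \cdot 10^{-10} i$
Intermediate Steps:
$g{\left(W \right)} = -4 + \frac{-932 + \frac{583 + W}{560 + W}}{793 + W}$ ($g{\left(W \right)} = -4 + \frac{-932 + \frac{W + 583}{W + 560}}{793 + W} = -4 + \frac{-932 + \frac{583 + W}{560 + W}}{793 + W}$)
$\frac{1}{\sqrt{\left(-1132908 - 2208084\right) + g{\left(8 \left(-8\right) 5 \right)}} + 2743187} = \frac{1}{\sqrt{\left(-1132908 - 2208084\right) + \frac{-2297657 - 6343 \cdot 8 \left(-8\right) 5 - 4 \left(8 \left(-8\right) 5\right)^{2}}{444080 + \left(8 \left(-8\right) 5\right)^{2} + 1353 \cdot 8 \left(-8\right) 5}} + 2743187} = \frac{1}{\sqrt{-3340992 + \frac{-2297657 - 6343 \left(\left(-64\right) 5\right) - 4 \left(\left(-64\right) 5\right)^{2}}{444080 + \left(\left(-64\right) 5\right)^{2} + 1353 \left(\left(-64\right) 5\right)}} + 2743187} = \frac{1}{\sqrt{-3340992 + \frac{-2297657 - -2029760 - 4 \left(-320\right)^{2}}{444080 + \left(-320\right)^{2} + 1353 \left(-320\right)}} + 2743187} = \frac{1}{\sqrt{-3340992 + \frac{-2297657 + 2029760 - 409600}{444080 + 102400 - 432960}} + 2743187} = \frac{1}{\sqrt{-3340992 + \frac{-2297657 + 2029760 - 409600}{113520}} + 2743187} = \frac{1}{\sqrt{-3340992 + \frac{1}{113520} \left(-677497\right)} + 2743187} = \frac{1}{\sqrt{-3340992 - \frac{677497}{113520}} + 2743187} = \frac{1}{\sqrt{- \frac{379270089337}{113520}} + 2743187} = \frac{1}{\frac{i \sqrt{2690921283846015}}{28380} + 2743187} = \frac{1}{2743187 + \frac{i \sqrt{2690921283846015}}{28380}}$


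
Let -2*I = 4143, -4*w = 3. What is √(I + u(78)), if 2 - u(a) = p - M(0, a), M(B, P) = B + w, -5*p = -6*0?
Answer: 91*I/2 ≈ 45.5*I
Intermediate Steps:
w = -¾ (w = -¼*3 = -¾ ≈ -0.75000)
I = -4143/2 (I = -½*4143 = -4143/2 ≈ -2071.5)
p = 0 (p = -(-6)*0/5 = -⅕*0 = 0)
M(B, P) = -¾ + B (M(B, P) = B - ¾ = -¾ + B)
u(a) = 5/4 (u(a) = 2 - (0 - (-¾ + 0)) = 2 - (0 - 1*(-¾)) = 2 - (0 + ¾) = 2 - 1*¾ = 2 - ¾ = 5/4)
√(I + u(78)) = √(-4143/2 + 5/4) = √(-8281/4) = 91*I/2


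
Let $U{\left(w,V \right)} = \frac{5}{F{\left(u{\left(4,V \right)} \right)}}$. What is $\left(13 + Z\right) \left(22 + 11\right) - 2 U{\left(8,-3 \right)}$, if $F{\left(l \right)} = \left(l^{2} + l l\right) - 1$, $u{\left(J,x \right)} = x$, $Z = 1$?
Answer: $\frac{7844}{17} \approx 461.41$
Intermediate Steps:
$F{\left(l \right)} = -1 + 2 l^{2}$ ($F{\left(l \right)} = \left(l^{2} + l^{2}\right) - 1 = 2 l^{2} - 1 = -1 + 2 l^{2}$)
$U{\left(w,V \right)} = \frac{5}{-1 + 2 V^{2}}$
$\left(13 + Z\right) \left(22 + 11\right) - 2 U{\left(8,-3 \right)} = \left(13 + 1\right) \left(22 + 11\right) - 2 \frac{5}{-1 + 2 \left(-3\right)^{2}} = 14 \cdot 33 - 2 \frac{5}{-1 + 2 \cdot 9} = 462 - 2 \frac{5}{-1 + 18} = 462 - 2 \cdot \frac{5}{17} = 462 - 2 \cdot 5 \cdot \frac{1}{17} = 462 - \frac{10}{17} = \frac{7844}{17}$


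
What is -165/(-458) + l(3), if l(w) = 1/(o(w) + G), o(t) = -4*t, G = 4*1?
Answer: 431/1832 ≈ 0.23526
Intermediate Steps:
G = 4
l(w) = 1/(4 - 4*w) (l(w) = 1/(-4*w + 4) = 1/(4 - 4*w))
-165/(-458) + l(3) = -165/(-458) - 1/(-4 + 4*3) = -165*(-1/458) - 1/(-4 + 12) = 165/458 - 1/8 = 165/458 - 1*⅛ = 165/458 - ⅛ = 431/1832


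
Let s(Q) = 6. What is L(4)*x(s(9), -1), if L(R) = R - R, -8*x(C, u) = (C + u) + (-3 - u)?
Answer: 0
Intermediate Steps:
x(C, u) = 3/8 - C/8 (x(C, u) = -((C + u) + (-3 - u))/8 = -(-3 + C)/8 = 3/8 - C/8)
L(R) = 0
L(4)*x(s(9), -1) = 0*(3/8 - 1/8*6) = 0*(3/8 - 3/4) = 0*(-3/8) = 0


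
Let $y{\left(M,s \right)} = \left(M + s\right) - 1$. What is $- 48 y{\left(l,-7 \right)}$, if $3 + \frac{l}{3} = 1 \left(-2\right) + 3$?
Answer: $672$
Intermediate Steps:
$l = -6$ ($l = -9 + 3 \left(1 \left(-2\right) + 3\right) = -9 + 3 \left(-2 + 3\right) = -9 + 3 \cdot 1 = -9 + 3 = -6$)
$y{\left(M,s \right)} = -1 + M + s$
$- 48 y{\left(l,-7 \right)} = - 48 \left(-1 - 6 - 7\right) = \left(-48\right) \left(-14\right) = 672$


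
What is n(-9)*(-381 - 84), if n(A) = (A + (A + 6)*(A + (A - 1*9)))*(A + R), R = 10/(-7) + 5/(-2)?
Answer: 3029940/7 ≈ 4.3285e+5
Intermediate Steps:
R = -55/14 (R = 10*(-⅐) + 5*(-½) = -10/7 - 5/2 = -55/14 ≈ -3.9286)
n(A) = (-55/14 + A)*(A + (-9 + 2*A)*(6 + A)) (n(A) = (A + (A + 6)*(A + (A - 1*9)))*(A - 55/14) = (A + (6 + A)*(A + (A - 9)))*(-55/14 + A) = (A + (6 + A)*(A + (-9 + A)))*(-55/14 + A) = (A + (6 + A)*(-9 + 2*A))*(-55/14 + A) = (A + (-9 + 2*A)*(6 + A))*(-55/14 + A) = (-55/14 + A)*(A + (-9 + 2*A)*(6 + A)))
n(-9)*(-381 - 84) = (1485/7 + 2*(-9)³ - 488/7*(-9) - 27/7*(-9)²)*(-381 - 84) = (1485/7 + 2*(-729) + 4392/7 - 27/7*81)*(-465) = (1485/7 - 1458 + 4392/7 - 2187/7)*(-465) = -6516/7*(-465) = 3029940/7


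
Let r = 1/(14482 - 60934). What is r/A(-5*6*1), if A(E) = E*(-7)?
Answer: -1/9754920 ≈ -1.0251e-7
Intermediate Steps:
A(E) = -7*E
r = -1/46452 (r = 1/(-46452) = -1/46452 ≈ -2.1528e-5)
r/A(-5*6*1) = -1/(46452*((-7*(-5*6)))) = -1/(46452*((-(-210)))) = -1/(46452*((-7*(-30)))) = -1/46452/210 = -1/46452*1/210 = -1/9754920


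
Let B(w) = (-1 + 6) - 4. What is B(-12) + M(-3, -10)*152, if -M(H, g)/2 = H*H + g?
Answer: 305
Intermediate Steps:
B(w) = 1 (B(w) = 5 - 4 = 1)
M(H, g) = -2*g - 2*H**2 (M(H, g) = -2*(H*H + g) = -2*(H**2 + g) = -2*(g + H**2) = -2*g - 2*H**2)
B(-12) + M(-3, -10)*152 = 1 + (-2*(-10) - 2*(-3)**2)*152 = 1 + (20 - 2*9)*152 = 1 + (20 - 18)*152 = 1 + 2*152 = 1 + 304 = 305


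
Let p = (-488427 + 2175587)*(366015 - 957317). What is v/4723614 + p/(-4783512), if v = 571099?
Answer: 196349151791701007/941477677182 ≈ 2.0855e+5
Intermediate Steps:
p = -997621082320 (p = 1687160*(-591302) = -997621082320)
v/4723614 + p/(-4783512) = 571099/4723614 - 997621082320/(-4783512) = 571099*(1/4723614) - 997621082320*(-1/4783512) = 571099/4723614 + 124702635290/597939 = 196349151791701007/941477677182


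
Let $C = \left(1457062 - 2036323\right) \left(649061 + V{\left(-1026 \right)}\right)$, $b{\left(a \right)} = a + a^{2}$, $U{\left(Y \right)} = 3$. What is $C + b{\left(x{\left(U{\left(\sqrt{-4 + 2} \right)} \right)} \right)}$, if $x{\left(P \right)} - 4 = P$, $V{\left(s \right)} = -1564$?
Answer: $-375069759661$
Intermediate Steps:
$x{\left(P \right)} = 4 + P$
$C = -375069759717$ ($C = \left(1457062 - 2036323\right) \left(649061 - 1564\right) = \left(-579261\right) 647497 = -375069759717$)
$C + b{\left(x{\left(U{\left(\sqrt{-4 + 2} \right)} \right)} \right)} = -375069759717 + \left(4 + 3\right) \left(1 + \left(4 + 3\right)\right) = -375069759717 + 7 \left(1 + 7\right) = -375069759717 + 7 \cdot 8 = -375069759717 + 56 = -375069759661$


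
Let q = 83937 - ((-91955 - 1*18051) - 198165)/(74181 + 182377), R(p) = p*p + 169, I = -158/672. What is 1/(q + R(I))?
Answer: 14482185984/1218056930596151 ≈ 1.1890e-5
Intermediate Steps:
I = -79/336 (I = -158*1/672 = -79/336 ≈ -0.23512)
R(p) = 169 + p**2 (R(p) = p**2 + 169 = 169 + p**2)
q = 21535017017/256558 (q = 83937 - ((-91955 - 18051) - 198165)/256558 = 83937 - (-110006 - 198165)/256558 = 83937 - (-308171)/256558 = 83937 - 1*(-308171/256558) = 83937 + 308171/256558 = 21535017017/256558 ≈ 83938.)
1/(q + R(I)) = 1/(21535017017/256558 + (169 + (-79/336)**2)) = 1/(21535017017/256558 + (169 + 6241/112896)) = 1/(21535017017/256558 + 19085665/112896) = 1/(1218056930596151/14482185984) = 14482185984/1218056930596151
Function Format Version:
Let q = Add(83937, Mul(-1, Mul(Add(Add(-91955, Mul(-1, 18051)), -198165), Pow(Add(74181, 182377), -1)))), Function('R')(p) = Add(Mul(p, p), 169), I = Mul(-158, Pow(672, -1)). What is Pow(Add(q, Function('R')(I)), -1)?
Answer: Rational(14482185984, 1218056930596151) ≈ 1.1890e-5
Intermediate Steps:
I = Rational(-79, 336) (I = Mul(-158, Rational(1, 672)) = Rational(-79, 336) ≈ -0.23512)
Function('R')(p) = Add(169, Pow(p, 2)) (Function('R')(p) = Add(Pow(p, 2), 169) = Add(169, Pow(p, 2)))
q = Rational(21535017017, 256558) (q = Add(83937, Mul(-1, Mul(Add(Add(-91955, -18051), -198165), Pow(256558, -1)))) = Add(83937, Mul(-1, Mul(Add(-110006, -198165), Rational(1, 256558)))) = Add(83937, Mul(-1, Mul(-308171, Rational(1, 256558)))) = Add(83937, Mul(-1, Rational(-308171, 256558))) = Add(83937, Rational(308171, 256558)) = Rational(21535017017, 256558) ≈ 83938.)
Pow(Add(q, Function('R')(I)), -1) = Pow(Add(Rational(21535017017, 256558), Add(169, Pow(Rational(-79, 336), 2))), -1) = Pow(Add(Rational(21535017017, 256558), Add(169, Rational(6241, 112896))), -1) = Pow(Add(Rational(21535017017, 256558), Rational(19085665, 112896)), -1) = Pow(Rational(1218056930596151, 14482185984), -1) = Rational(14482185984, 1218056930596151)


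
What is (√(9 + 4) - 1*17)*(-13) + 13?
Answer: 234 - 13*√13 ≈ 187.13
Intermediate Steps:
(√(9 + 4) - 1*17)*(-13) + 13 = (√13 - 17)*(-13) + 13 = (-17 + √13)*(-13) + 13 = (221 - 13*√13) + 13 = 234 - 13*√13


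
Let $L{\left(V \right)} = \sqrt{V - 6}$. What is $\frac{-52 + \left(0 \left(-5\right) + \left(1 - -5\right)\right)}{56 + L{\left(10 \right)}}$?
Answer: $- \frac{23}{29} \approx -0.7931$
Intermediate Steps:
$L{\left(V \right)} = \sqrt{-6 + V}$
$\frac{-52 + \left(0 \left(-5\right) + \left(1 - -5\right)\right)}{56 + L{\left(10 \right)}} = \frac{-52 + \left(0 \left(-5\right) + \left(1 - -5\right)\right)}{56 + \sqrt{-6 + 10}} = \frac{-52 + \left(0 + \left(1 + 5\right)\right)}{56 + \sqrt{4}} = \frac{-52 + \left(0 + 6\right)}{56 + 2} = \frac{-52 + 6}{58} = \frac{1}{58} \left(-46\right) = - \frac{23}{29}$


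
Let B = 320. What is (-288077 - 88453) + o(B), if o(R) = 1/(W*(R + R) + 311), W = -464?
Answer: -111697247971/296649 ≈ -3.7653e+5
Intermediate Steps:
o(R) = 1/(311 - 928*R) (o(R) = 1/(-464*(R + R) + 311) = 1/(-928*R + 311) = 1/(311 - 928*R))
(-288077 - 88453) + o(B) = (-288077 - 88453) + 1/(311 - 928*320) = -376530 + 1/(311 - 296960) = -376530 + 1/(-296649) = -376530 - 1/296649 = -111697247971/296649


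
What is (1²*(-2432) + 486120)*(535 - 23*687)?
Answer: -7383981008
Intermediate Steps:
(1²*(-2432) + 486120)*(535 - 23*687) = (1*(-2432) + 486120)*(535 - 15801) = (-2432 + 486120)*(-15266) = 483688*(-15266) = -7383981008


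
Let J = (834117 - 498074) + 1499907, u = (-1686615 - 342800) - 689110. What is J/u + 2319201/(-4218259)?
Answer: -561972740383/458697701919 ≈ -1.2251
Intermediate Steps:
u = -2718525 (u = -2029415 - 689110 = -2718525)
J = 1835950 (J = 336043 + 1499907 = 1835950)
J/u + 2319201/(-4218259) = 1835950/(-2718525) + 2319201/(-4218259) = 1835950*(-1/2718525) + 2319201*(-1/4218259) = -73438/108741 - 2319201/4218259 = -561972740383/458697701919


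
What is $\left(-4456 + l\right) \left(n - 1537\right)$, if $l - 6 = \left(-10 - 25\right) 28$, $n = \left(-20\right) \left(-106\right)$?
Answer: $-3165690$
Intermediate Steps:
$n = 2120$
$l = -974$ ($l = 6 + \left(-10 - 25\right) 28 = 6 - 980 = -974$)
$\left(-4456 + l\right) \left(n - 1537\right) = \left(-4456 - 974\right) \left(2120 - 1537\right) = \left(-5430\right) 583 = -3165690$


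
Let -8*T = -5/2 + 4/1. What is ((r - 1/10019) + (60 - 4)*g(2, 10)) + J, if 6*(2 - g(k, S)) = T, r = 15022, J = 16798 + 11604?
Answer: 1744818865/40076 ≈ 43538.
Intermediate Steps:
J = 28402
T = -3/16 (T = -(-5/2 + 4/1)/8 = -(-5*½ + 4*1)/8 = -(-5/2 + 4)/8 = -⅛*3/2 = -3/16 ≈ -0.18750)
g(k, S) = 65/32 (g(k, S) = 2 - ⅙*(-3/16) = 2 + 1/32 = 65/32)
((r - 1/10019) + (60 - 4)*g(2, 10)) + J = ((15022 - 1/10019) + (60 - 4)*(65/32)) + 28402 = ((15022 - 1*1/10019) + 56*(65/32)) + 28402 = ((15022 - 1/10019) + 455/4) + 28402 = (150505417/10019 + 455/4) + 28402 = 606580313/40076 + 28402 = 1744818865/40076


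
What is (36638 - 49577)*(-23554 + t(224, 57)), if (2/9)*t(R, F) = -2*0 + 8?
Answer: 304299402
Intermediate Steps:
t(R, F) = 36 (t(R, F) = 9*(-2*0 + 8)/2 = 9*(0 + 8)/2 = (9/2)*8 = 36)
(36638 - 49577)*(-23554 + t(224, 57)) = (36638 - 49577)*(-23554 + 36) = -12939*(-23518) = 304299402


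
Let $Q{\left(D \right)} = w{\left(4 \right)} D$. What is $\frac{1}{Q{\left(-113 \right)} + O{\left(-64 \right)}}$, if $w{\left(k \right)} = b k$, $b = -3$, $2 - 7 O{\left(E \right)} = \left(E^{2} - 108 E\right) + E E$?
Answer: $- \frac{7}{5610} \approx -0.0012478$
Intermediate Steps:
$O{\left(E \right)} = \frac{2}{7} - \frac{2 E^{2}}{7} + \frac{108 E}{7}$ ($O{\left(E \right)} = \frac{2}{7} - \frac{\left(E^{2} - 108 E\right) + E E}{7} = \frac{2}{7} - \frac{\left(E^{2} - 108 E\right) + E^{2}}{7} = \frac{2}{7} - \frac{- 108 E + 2 E^{2}}{7} = \frac{2}{7} - \left(- \frac{108 E}{7} + \frac{2 E^{2}}{7}\right) = \frac{2}{7} - \frac{2 E^{2}}{7} + \frac{108 E}{7}$)
$w{\left(k \right)} = - 3 k$
$Q{\left(D \right)} = - 12 D$ ($Q{\left(D \right)} = \left(-3\right) 4 D = - 12 D$)
$\frac{1}{Q{\left(-113 \right)} + O{\left(-64 \right)}} = \frac{1}{\left(-12\right) \left(-113\right) + \left(\frac{2}{7} - \frac{2 \left(-64\right)^{2}}{7} + \frac{108}{7} \left(-64\right)\right)} = \frac{1}{1356 - \frac{15102}{7}} = \frac{1}{- \frac{5610}{7}} = - \frac{7}{5610}$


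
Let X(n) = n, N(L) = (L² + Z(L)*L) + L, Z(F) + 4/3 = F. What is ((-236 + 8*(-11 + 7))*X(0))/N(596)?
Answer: 0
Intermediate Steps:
Z(F) = -4/3 + F
N(L) = L + L² + L*(-4/3 + L) (N(L) = (L² + (-4/3 + L)*L) + L = (L² + L*(-4/3 + L)) + L = L + L² + L*(-4/3 + L))
((-236 + 8*(-11 + 7))*X(0))/N(596) = ((-236 + 8*(-11 + 7))*0)/(((⅓)*596*(-1 + 6*596))) = ((-236 + 8*(-4))*0)/(((⅓)*596*(-1 + 3576))) = ((-236 - 32)*0)/(((⅓)*596*3575)) = (-268*0)/(2130700/3) = 0*(3/2130700) = 0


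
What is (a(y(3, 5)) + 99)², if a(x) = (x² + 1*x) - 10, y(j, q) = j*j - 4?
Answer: 14161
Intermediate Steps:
y(j, q) = -4 + j² (y(j, q) = j² - 4 = -4 + j²)
a(x) = -10 + x + x² (a(x) = (x² + x) - 10 = (x + x²) - 10 = -10 + x + x²)
(a(y(3, 5)) + 99)² = ((-10 + (-4 + 3²) + (-4 + 3²)²) + 99)² = ((-10 + (-4 + 9) + (-4 + 9)²) + 99)² = ((-10 + 5 + 5²) + 99)² = ((-10 + 5 + 25) + 99)² = (20 + 99)² = 119² = 14161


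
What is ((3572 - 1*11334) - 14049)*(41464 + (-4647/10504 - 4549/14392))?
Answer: -8544658495164447/9448348 ≈ -9.0435e+8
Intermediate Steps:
((3572 - 1*11334) - 14049)*(41464 + (-4647/10504 - 4549/14392)) = ((3572 - 11334) - 14049)*(41464 + (-4647*1/10504 - 4549*1/14392)) = (-7762 - 14049)*(41464 + (-4647/10504 - 4549/14392)) = -21811*(41464 - 7166395/9448348) = -21811*391759135077/9448348 = -8544658495164447/9448348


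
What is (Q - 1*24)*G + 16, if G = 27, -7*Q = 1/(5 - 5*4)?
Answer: -22111/35 ≈ -631.74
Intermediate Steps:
Q = 1/105 (Q = -1/(7*(5 - 5*4)) = -1/(7*(5 - 20)) = -1/7/(-15) = -1/7*(-1/15) = 1/105 ≈ 0.0095238)
(Q - 1*24)*G + 16 = (1/105 - 1*24)*27 + 16 = (1/105 - 24)*27 + 16 = -2519/105*27 + 16 = -22671/35 + 16 = -22111/35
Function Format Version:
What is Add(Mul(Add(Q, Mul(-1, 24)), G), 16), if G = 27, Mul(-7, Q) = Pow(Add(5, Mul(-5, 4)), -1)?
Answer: Rational(-22111, 35) ≈ -631.74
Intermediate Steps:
Q = Rational(1, 105) (Q = Mul(Rational(-1, 7), Pow(Add(5, Mul(-5, 4)), -1)) = Mul(Rational(-1, 7), Pow(Add(5, -20), -1)) = Mul(Rational(-1, 7), Pow(-15, -1)) = Mul(Rational(-1, 7), Rational(-1, 15)) = Rational(1, 105) ≈ 0.0095238)
Add(Mul(Add(Q, Mul(-1, 24)), G), 16) = Add(Mul(Add(Rational(1, 105), Mul(-1, 24)), 27), 16) = Add(Mul(Add(Rational(1, 105), -24), 27), 16) = Add(Mul(Rational(-2519, 105), 27), 16) = Add(Rational(-22671, 35), 16) = Rational(-22111, 35)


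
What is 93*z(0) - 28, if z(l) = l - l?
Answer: -28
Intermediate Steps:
z(l) = 0
93*z(0) - 28 = 93*0 - 28 = 0 - 28 = -28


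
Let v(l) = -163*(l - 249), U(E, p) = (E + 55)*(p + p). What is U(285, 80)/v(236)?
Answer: 54400/2119 ≈ 25.672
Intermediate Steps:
U(E, p) = 2*p*(55 + E) (U(E, p) = (55 + E)*(2*p) = 2*p*(55 + E))
v(l) = 40587 - 163*l (v(l) = -163*(-249 + l) = 40587 - 163*l)
U(285, 80)/v(236) = (2*80*(55 + 285))/(40587 - 163*236) = (2*80*340)/(40587 - 38468) = 54400/2119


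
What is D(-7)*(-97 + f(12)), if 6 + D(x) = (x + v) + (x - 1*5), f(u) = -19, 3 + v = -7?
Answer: 4060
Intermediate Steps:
v = -10 (v = -3 - 7 = -10)
D(x) = -21 + 2*x (D(x) = -6 + ((x - 10) + (x - 1*5)) = -6 + ((-10 + x) + (x - 5)) = -6 + ((-10 + x) + (-5 + x)) = -6 + (-15 + 2*x) = -21 + 2*x)
D(-7)*(-97 + f(12)) = (-21 + 2*(-7))*(-97 - 19) = (-21 - 14)*(-116) = -35*(-116) = 4060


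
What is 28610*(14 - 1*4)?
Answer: 286100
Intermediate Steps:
28610*(14 - 1*4) = 28610*(14 - 4) = 28610*10 = 286100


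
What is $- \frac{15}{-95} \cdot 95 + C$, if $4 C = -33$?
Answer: $\frac{27}{4} \approx 6.75$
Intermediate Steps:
$C = - \frac{33}{4}$ ($C = \frac{1}{4} \left(-33\right) = - \frac{33}{4} \approx -8.25$)
$- \frac{15}{-95} \cdot 95 + C = - \frac{15}{-95} \cdot 95 - \frac{33}{4} = \left(-15\right) \left(- \frac{1}{95}\right) 95 - \frac{33}{4} = \frac{3}{19} \cdot 95 - \frac{33}{4} = 15 - \frac{33}{4} = \frac{27}{4}$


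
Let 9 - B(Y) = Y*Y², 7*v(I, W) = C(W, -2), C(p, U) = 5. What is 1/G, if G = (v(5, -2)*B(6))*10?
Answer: -7/10350 ≈ -0.00067633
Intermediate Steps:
v(I, W) = 5/7 (v(I, W) = (⅐)*5 = 5/7)
B(Y) = 9 - Y³ (B(Y) = 9 - Y*Y² = 9 - Y³)
G = -10350/7 (G = (5*(9 - 1*6³)/7)*10 = (5*(9 - 1*216)/7)*10 = (5*(9 - 216)/7)*10 = ((5/7)*(-207))*10 = -1035/7*10 = -10350/7 ≈ -1478.6)
1/G = 1/(-10350/7) = -7/10350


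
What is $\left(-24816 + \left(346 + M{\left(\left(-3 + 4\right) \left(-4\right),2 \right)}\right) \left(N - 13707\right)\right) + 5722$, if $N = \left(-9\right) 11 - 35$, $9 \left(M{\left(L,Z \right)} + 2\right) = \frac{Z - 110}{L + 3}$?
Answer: $-4946490$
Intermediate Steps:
$M{\left(L,Z \right)} = -2 + \frac{-110 + Z}{9 \left(3 + L\right)}$ ($M{\left(L,Z \right)} = -2 + \frac{\left(Z - 110\right) \frac{1}{L + 3}}{9} = -2 + \frac{\left(-110 + Z\right) \frac{1}{3 + L}}{9} = -2 + \frac{\frac{1}{3 + L} \left(-110 + Z\right)}{9} = -2 + \frac{-110 + Z}{9 \left(3 + L\right)}$)
$N = -134$ ($N = -99 - 35 = -134$)
$\left(-24816 + \left(346 + M{\left(\left(-3 + 4\right) \left(-4\right),2 \right)}\right) \left(N - 13707\right)\right) + 5722 = \left(-24816 + \left(346 + \frac{-164 + 2 - 18 \left(-3 + 4\right) \left(-4\right)}{9 \left(3 + \left(-3 + 4\right) \left(-4\right)\right)}\right) \left(-134 - 13707\right)\right) + 5722 = \left(-24816 + \left(346 + \frac{-164 + 2 - 18 \cdot 1 \left(-4\right)}{9 \left(3 + 1 \left(-4\right)\right)}\right) \left(-13841\right)\right) + 5722 = \left(-24816 + \left(346 + \frac{-164 + 2 - -72}{9 \left(3 - 4\right)}\right) \left(-13841\right)\right) + 5722 = \left(-24816 + \left(346 + \frac{-164 + 2 + 72}{9 \left(-1\right)}\right) \left(-13841\right)\right) + 5722 = \left(-24816 + \left(346 + \frac{1}{9} \left(-1\right) \left(-90\right)\right) \left(-13841\right)\right) + 5722 = \left(-24816 + \left(346 + 10\right) \left(-13841\right)\right) + 5722 = \left(-24816 + 356 \left(-13841\right)\right) + 5722 = \left(-24816 - 4927396\right) + 5722 = -4952212 + 5722 = -4946490$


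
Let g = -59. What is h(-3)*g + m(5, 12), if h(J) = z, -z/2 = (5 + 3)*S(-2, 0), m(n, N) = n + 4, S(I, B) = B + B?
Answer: 9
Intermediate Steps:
S(I, B) = 2*B
m(n, N) = 4 + n
z = 0 (z = -2*(5 + 3)*2*0 = -16*0 = -2*0 = 0)
h(J) = 0
h(-3)*g + m(5, 12) = 0*(-59) + (4 + 5) = 0 + 9 = 9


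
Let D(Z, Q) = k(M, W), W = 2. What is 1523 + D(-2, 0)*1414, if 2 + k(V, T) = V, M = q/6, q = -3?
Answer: -2012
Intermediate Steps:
M = -½ (M = -3/6 = -3*⅙ = -½ ≈ -0.50000)
k(V, T) = -2 + V
D(Z, Q) = -5/2 (D(Z, Q) = -2 - ½ = -5/2)
1523 + D(-2, 0)*1414 = 1523 - 5/2*1414 = 1523 - 3535 = -2012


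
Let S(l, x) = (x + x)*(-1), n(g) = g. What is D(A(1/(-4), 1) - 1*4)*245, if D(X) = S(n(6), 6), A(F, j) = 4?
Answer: -2940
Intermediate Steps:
S(l, x) = -2*x (S(l, x) = (2*x)*(-1) = -2*x)
D(X) = -12 (D(X) = -2*6 = -12)
D(A(1/(-4), 1) - 1*4)*245 = -12*245 = -2940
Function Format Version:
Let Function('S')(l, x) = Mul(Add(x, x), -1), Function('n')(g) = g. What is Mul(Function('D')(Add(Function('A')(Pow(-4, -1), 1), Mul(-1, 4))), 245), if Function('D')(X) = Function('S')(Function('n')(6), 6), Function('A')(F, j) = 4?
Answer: -2940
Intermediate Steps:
Function('S')(l, x) = Mul(-2, x) (Function('S')(l, x) = Mul(Mul(2, x), -1) = Mul(-2, x))
Function('D')(X) = -12 (Function('D')(X) = Mul(-2, 6) = -12)
Mul(Function('D')(Add(Function('A')(Pow(-4, -1), 1), Mul(-1, 4))), 245) = Mul(-12, 245) = -2940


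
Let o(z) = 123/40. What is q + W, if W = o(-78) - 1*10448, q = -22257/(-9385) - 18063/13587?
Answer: -3551309945657/340037320 ≈ -10444.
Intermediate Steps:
o(z) = 123/40 (o(z) = 123*(1/40) = 123/40)
q = 44294868/42504665 (q = -22257*(-1/9385) - 18063*1/13587 = 22257/9385 - 6021/4529 = 44294868/42504665 ≈ 1.0421)
W = -417797/40 (W = 123/40 - 1*10448 = 123/40 - 10448 = -417797/40 ≈ -10445.)
q + W = 44294868/42504665 - 417797/40 = -3551309945657/340037320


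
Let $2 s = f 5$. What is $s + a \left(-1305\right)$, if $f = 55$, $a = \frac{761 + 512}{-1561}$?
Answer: $\frac{3751805}{3122} \approx 1201.7$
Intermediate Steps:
$a = - \frac{1273}{1561}$ ($a = 1273 \left(- \frac{1}{1561}\right) = - \frac{1273}{1561} \approx -0.8155$)
$s = \frac{275}{2}$ ($s = \frac{55 \cdot 5}{2} = \frac{1}{2} \cdot 275 = \frac{275}{2} \approx 137.5$)
$s + a \left(-1305\right) = \frac{275}{2} - - \frac{1661265}{1561} = \frac{275}{2} + \frac{1661265}{1561} = \frac{3751805}{3122}$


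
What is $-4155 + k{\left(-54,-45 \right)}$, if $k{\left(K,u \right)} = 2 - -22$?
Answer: $-4131$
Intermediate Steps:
$k{\left(K,u \right)} = 24$ ($k{\left(K,u \right)} = 2 + 22 = 24$)
$-4155 + k{\left(-54,-45 \right)} = -4155 + 24 = -4131$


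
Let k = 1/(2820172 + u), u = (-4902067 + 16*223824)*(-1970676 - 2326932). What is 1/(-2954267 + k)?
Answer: -5676640168036/16770310719303209611 ≈ -3.3849e-7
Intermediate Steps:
u = 5676637347864 (u = (-4902067 + 3581184)*(-4297608) = -1320883*(-4297608) = 5676637347864)
k = 1/5676640168036 (k = 1/(2820172 + 5676637347864) = 1/5676640168036 ≈ 1.7616e-13)
1/(-2954267 + k) = 1/(-2954267 + 1/5676640168036) = 1/(-16770310719303209611/5676640168036) = -5676640168036/16770310719303209611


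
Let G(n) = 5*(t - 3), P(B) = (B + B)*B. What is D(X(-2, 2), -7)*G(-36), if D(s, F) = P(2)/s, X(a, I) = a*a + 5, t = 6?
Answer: 40/3 ≈ 13.333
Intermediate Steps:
P(B) = 2*B² (P(B) = (2*B)*B = 2*B²)
G(n) = 15 (G(n) = 5*(6 - 3) = 5*3 = 15)
X(a, I) = 5 + a² (X(a, I) = a² + 5 = 5 + a²)
D(s, F) = 8/s (D(s, F) = (2*2²)/s = (2*4)/s = 8/s)
D(X(-2, 2), -7)*G(-36) = (8/(5 + (-2)²))*15 = (8/(5 + 4))*15 = (8/9)*15 = 40/3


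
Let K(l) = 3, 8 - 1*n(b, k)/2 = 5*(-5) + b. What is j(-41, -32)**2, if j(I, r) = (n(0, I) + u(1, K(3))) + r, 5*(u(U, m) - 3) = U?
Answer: 34596/25 ≈ 1383.8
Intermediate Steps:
n(b, k) = 66 - 2*b (n(b, k) = 16 - 2*(5*(-5) + b) = 16 - 2*(-25 + b) = 16 + (50 - 2*b) = 66 - 2*b)
u(U, m) = 3 + U/5
j(I, r) = 346/5 + r (j(I, r) = ((66 - 2*0) + (3 + (1/5)*1)) + r = ((66 + 0) + (3 + 1/5)) + r = (66 + 16/5) + r = 346/5 + r)
j(-41, -32)**2 = (346/5 - 32)**2 = (186/5)**2 = 34596/25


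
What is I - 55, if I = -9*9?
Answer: -136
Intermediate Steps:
I = -81
I - 55 = -81 - 55 = -136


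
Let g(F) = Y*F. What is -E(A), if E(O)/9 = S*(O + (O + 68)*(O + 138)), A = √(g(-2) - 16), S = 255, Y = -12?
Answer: -21554640 - 950130*√2 ≈ -2.2898e+7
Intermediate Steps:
g(F) = -12*F
A = 2*√2 (A = √(-12*(-2) - 16) = √(24 - 16) = √8 = 2*√2 ≈ 2.8284)
E(O) = 2295*O + 2295*(68 + O)*(138 + O) (E(O) = 9*(255*(O + (O + 68)*(O + 138))) = 9*(255*(O + (68 + O)*(138 + O))) = 9*(255*O + 255*(68 + O)*(138 + O)) = 2295*O + 2295*(68 + O)*(138 + O))
-E(A) = -(21536280 + 2295*(2*√2)² + 475065*(2*√2)) = -(21536280 + 2295*8 + 950130*√2) = -(21536280 + 18360 + 950130*√2) = -(21554640 + 950130*√2) = -21554640 - 950130*√2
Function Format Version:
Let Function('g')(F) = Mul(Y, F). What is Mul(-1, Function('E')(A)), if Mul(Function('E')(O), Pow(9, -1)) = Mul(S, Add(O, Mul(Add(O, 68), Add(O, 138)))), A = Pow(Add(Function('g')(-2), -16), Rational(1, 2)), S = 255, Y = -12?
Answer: Add(-21554640, Mul(-950130, Pow(2, Rational(1, 2)))) ≈ -2.2898e+7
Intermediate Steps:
Function('g')(F) = Mul(-12, F)
A = Mul(2, Pow(2, Rational(1, 2))) (A = Pow(Add(Mul(-12, -2), -16), Rational(1, 2)) = Pow(Add(24, -16), Rational(1, 2)) = Pow(8, Rational(1, 2)) = Mul(2, Pow(2, Rational(1, 2))) ≈ 2.8284)
Function('E')(O) = Add(Mul(2295, O), Mul(2295, Add(68, O), Add(138, O))) (Function('E')(O) = Mul(9, Mul(255, Add(O, Mul(Add(O, 68), Add(O, 138))))) = Mul(9, Mul(255, Add(O, Mul(Add(68, O), Add(138, O))))) = Mul(9, Add(Mul(255, O), Mul(255, Add(68, O), Add(138, O)))) = Add(Mul(2295, O), Mul(2295, Add(68, O), Add(138, O))))
Mul(-1, Function('E')(A)) = Mul(-1, Add(21536280, Mul(2295, Pow(Mul(2, Pow(2, Rational(1, 2))), 2)), Mul(475065, Mul(2, Pow(2, Rational(1, 2)))))) = Mul(-1, Add(21536280, Mul(2295, 8), Mul(950130, Pow(2, Rational(1, 2))))) = Mul(-1, Add(21536280, 18360, Mul(950130, Pow(2, Rational(1, 2))))) = Mul(-1, Add(21554640, Mul(950130, Pow(2, Rational(1, 2))))) = Add(-21554640, Mul(-950130, Pow(2, Rational(1, 2))))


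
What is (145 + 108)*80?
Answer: 20240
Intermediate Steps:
(145 + 108)*80 = 253*80 = 20240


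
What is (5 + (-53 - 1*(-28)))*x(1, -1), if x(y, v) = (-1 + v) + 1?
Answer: 20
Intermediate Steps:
x(y, v) = v
(5 + (-53 - 1*(-28)))*x(1, -1) = (5 + (-53 - 1*(-28)))*(-1) = (5 + (-53 + 28))*(-1) = (5 - 25)*(-1) = -20*(-1) = 20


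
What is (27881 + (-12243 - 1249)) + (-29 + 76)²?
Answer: 16598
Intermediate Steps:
(27881 + (-12243 - 1249)) + (-29 + 76)² = (27881 - 13492) + 47² = 14389 + 2209 = 16598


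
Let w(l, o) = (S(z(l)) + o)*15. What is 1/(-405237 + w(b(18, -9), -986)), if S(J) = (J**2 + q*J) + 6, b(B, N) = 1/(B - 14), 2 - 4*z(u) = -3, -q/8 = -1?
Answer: -16/6716217 ≈ -2.3823e-6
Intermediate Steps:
q = 8 (q = -8*(-1) = 8)
z(u) = 5/4 (z(u) = 1/2 - 1/4*(-3) = 1/2 + 3/4 = 5/4)
b(B, N) = 1/(-14 + B)
S(J) = 6 + J**2 + 8*J (S(J) = (J**2 + 8*J) + 6 = 6 + J**2 + 8*J)
w(l, o) = 4215/16 + 15*o (w(l, o) = ((6 + (5/4)**2 + 8*(5/4)) + o)*15 = ((6 + 25/16 + 10) + o)*15 = (281/16 + o)*15 = 4215/16 + 15*o)
1/(-405237 + w(b(18, -9), -986)) = 1/(-405237 + (4215/16 + 15*(-986))) = 1/(-405237 + (4215/16 - 14790)) = 1/(-405237 - 232425/16) = 1/(-6716217/16) = -16/6716217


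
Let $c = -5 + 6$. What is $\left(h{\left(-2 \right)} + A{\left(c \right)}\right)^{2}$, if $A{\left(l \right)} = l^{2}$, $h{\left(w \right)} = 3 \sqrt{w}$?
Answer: $-17 + 6 i \sqrt{2} \approx -17.0 + 8.4853 i$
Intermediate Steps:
$c = 1$
$\left(h{\left(-2 \right)} + A{\left(c \right)}\right)^{2} = \left(3 \sqrt{-2} + 1^{2}\right)^{2} = \left(3 i \sqrt{2} + 1\right)^{2} = \left(1 + 3 i \sqrt{2}\right)^{2}$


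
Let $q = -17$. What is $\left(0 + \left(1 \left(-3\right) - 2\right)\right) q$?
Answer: $85$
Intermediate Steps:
$\left(0 + \left(1 \left(-3\right) - 2\right)\right) q = \left(0 + \left(1 \left(-3\right) - 2\right)\right) \left(-17\right) = \left(0 - 5\right) \left(-17\right) = \left(-5\right) \left(-17\right) = 85$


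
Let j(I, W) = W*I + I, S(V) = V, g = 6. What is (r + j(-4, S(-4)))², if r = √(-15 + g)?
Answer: 135 + 72*I ≈ 135.0 + 72.0*I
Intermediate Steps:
j(I, W) = I + I*W (j(I, W) = I*W + I = I + I*W)
r = 3*I (r = √(-15 + 6) = √(-9) = 3*I ≈ 3.0*I)
(r + j(-4, S(-4)))² = (3*I - 4*(1 - 4))² = (3*I - 4*(-3))² = (3*I + 12)² = (12 + 3*I)²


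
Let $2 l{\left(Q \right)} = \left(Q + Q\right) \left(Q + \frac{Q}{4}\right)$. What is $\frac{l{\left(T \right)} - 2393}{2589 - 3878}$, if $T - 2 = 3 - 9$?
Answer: $\frac{2373}{1289} \approx 1.841$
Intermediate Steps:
$T = -4$ ($T = 2 + \left(3 - 9\right) = 2 - 6 = -4$)
$l{\left(Q \right)} = \frac{5 Q^{2}}{4}$ ($l{\left(Q \right)} = \frac{\left(Q + Q\right) \left(Q + \frac{Q}{4}\right)}{2} = \frac{2 Q \left(Q + Q \frac{1}{4}\right)}{2} = \frac{2 Q \left(Q + \frac{Q}{4}\right)}{2} = \frac{2 Q \frac{5 Q}{4}}{2} = \frac{\frac{5}{2} Q^{2}}{2} = \frac{5 Q^{2}}{4}$)
$\frac{l{\left(T \right)} - 2393}{2589 - 3878} = \frac{\frac{5 \left(-4\right)^{2}}{4} - 2393}{2589 - 3878} = \frac{\frac{5}{4} \cdot 16 - 2393}{-1289} = \left(20 - 2393\right) \left(- \frac{1}{1289}\right) = \left(-2373\right) \left(- \frac{1}{1289}\right) = \frac{2373}{1289}$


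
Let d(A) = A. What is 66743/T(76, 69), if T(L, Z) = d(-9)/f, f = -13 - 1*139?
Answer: 10144936/9 ≈ 1.1272e+6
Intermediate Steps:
f = -152 (f = -13 - 139 = -152)
T(L, Z) = 9/152 (T(L, Z) = -9/(-152) = -9*(-1/152) = 9/152)
66743/T(76, 69) = 66743/(9/152) = 66743*(152/9) = 10144936/9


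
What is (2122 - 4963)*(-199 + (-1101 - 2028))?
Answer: 9454848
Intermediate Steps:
(2122 - 4963)*(-199 + (-1101 - 2028)) = -2841*(-199 - 3129) = -2841*(-3328) = 9454848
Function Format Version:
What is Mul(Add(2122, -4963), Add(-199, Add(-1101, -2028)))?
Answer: 9454848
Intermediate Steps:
Mul(Add(2122, -4963), Add(-199, Add(-1101, -2028))) = Mul(-2841, Add(-199, -3129)) = Mul(-2841, -3328) = 9454848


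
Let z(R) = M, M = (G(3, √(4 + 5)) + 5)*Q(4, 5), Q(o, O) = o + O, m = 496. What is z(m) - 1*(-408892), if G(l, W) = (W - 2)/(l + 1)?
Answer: 1635757/4 ≈ 4.0894e+5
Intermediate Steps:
Q(o, O) = O + o
G(l, W) = (-2 + W)/(1 + l)
M = 189/4 (M = ((-2 + √(4 + 5))/(1 + 3) + 5)*(5 + 4) = ((-2 + √9)/4 + 5)*9 = ((-2 + 3)/4 + 5)*9 = ((¼)*1 + 5)*9 = (¼ + 5)*9 = (21/4)*9 = 189/4 ≈ 47.250)
z(R) = 189/4
z(m) - 1*(-408892) = 189/4 - 1*(-408892) = 189/4 + 408892 = 1635757/4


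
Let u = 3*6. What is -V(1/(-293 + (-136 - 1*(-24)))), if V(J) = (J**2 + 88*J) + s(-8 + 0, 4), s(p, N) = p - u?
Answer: 4300289/164025 ≈ 26.217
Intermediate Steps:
u = 18
s(p, N) = -18 + p (s(p, N) = p - 1*18 = p - 18 = -18 + p)
V(J) = -26 + J**2 + 88*J (V(J) = (J**2 + 88*J) + (-18 + (-8 + 0)) = (J**2 + 88*J) + (-18 - 8) = (J**2 + 88*J) - 26 = -26 + J**2 + 88*J)
-V(1/(-293 + (-136 - 1*(-24)))) = -(-26 + (1/(-293 + (-136 - 1*(-24))))**2 + 88/(-293 + (-136 - 1*(-24)))) = -(-26 + (1/(-293 + (-136 + 24)))**2 + 88/(-293 + (-136 + 24))) = -(-26 + (1/(-293 - 112))**2 + 88/(-293 - 112)) = -(-26 + (1/(-405))**2 + 88/(-405)) = -(-26 + (-1/405)**2 + 88*(-1/405)) = -(-26 + 1/164025 - 88/405) = -1*(-4300289/164025) = 4300289/164025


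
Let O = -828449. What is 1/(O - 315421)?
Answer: -1/1143870 ≈ -8.7423e-7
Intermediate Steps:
1/(O - 315421) = 1/(-828449 - 315421) = 1/(-1143870) = -1/1143870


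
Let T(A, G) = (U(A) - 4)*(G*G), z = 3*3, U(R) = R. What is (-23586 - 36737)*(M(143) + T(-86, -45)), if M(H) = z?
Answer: 10993323843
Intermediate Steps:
z = 9
M(H) = 9
T(A, G) = G²*(-4 + A) (T(A, G) = (A - 4)*(G*G) = (-4 + A)*G² = G²*(-4 + A))
(-23586 - 36737)*(M(143) + T(-86, -45)) = (-23586 - 36737)*(9 + (-45)²*(-4 - 86)) = -60323*(9 + 2025*(-90)) = -60323*(9 - 182250) = -60323*(-182241) = 10993323843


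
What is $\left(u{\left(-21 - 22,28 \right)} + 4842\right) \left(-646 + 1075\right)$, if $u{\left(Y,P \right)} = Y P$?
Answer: $1560702$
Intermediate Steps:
$u{\left(Y,P \right)} = P Y$
$\left(u{\left(-21 - 22,28 \right)} + 4842\right) \left(-646 + 1075\right) = \left(28 \left(-21 - 22\right) + 4842\right) \left(-646 + 1075\right) = \left(28 \left(-43\right) + 4842\right) 429 = \left(-1204 + 4842\right) 429 = 3638 \cdot 429 = 1560702$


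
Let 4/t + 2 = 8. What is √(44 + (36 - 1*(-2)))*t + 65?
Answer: 65 + 2*√82/3 ≈ 71.037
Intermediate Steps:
t = ⅔ (t = 4/(-2 + 8) = 4/6 = 4*(⅙) = ⅔ ≈ 0.66667)
√(44 + (36 - 1*(-2)))*t + 65 = √(44 + (36 - 1*(-2)))*(⅔) + 65 = √(44 + (36 + 2))*(⅔) + 65 = √(44 + 38)*(⅔) + 65 = √82*(⅔) + 65 = 2*√82/3 + 65 = 65 + 2*√82/3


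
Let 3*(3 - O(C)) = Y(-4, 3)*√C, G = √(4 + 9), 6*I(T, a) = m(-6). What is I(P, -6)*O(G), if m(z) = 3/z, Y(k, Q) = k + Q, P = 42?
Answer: -¼ - 13^(¼)/36 ≈ -0.30275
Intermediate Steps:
Y(k, Q) = Q + k
I(T, a) = -1/12 (I(T, a) = (3/(-6))/6 = (3*(-⅙))/6 = (⅙)*(-½) = -1/12)
G = √13 ≈ 3.6056
O(C) = 3 + √C/3 (O(C) = 3 - (3 - 4)*√C/3 = 3 - (-1)*√C/3 = 3 + √C/3)
I(P, -6)*O(G) = -(3 + √(√13)/3)/12 = -(3 + 13^(¼)/3)/12 = -¼ - 13^(¼)/36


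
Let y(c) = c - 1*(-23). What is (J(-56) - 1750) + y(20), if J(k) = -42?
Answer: -1749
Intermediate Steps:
y(c) = 23 + c (y(c) = c + 23 = 23 + c)
(J(-56) - 1750) + y(20) = (-42 - 1750) + (23 + 20) = -1792 + 43 = -1749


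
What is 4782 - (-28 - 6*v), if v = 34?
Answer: 5014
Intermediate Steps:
4782 - (-28 - 6*v) = 4782 - (-28 - 6*34) = 4782 - (-28 - 204) = 4782 - 1*(-232) = 4782 + 232 = 5014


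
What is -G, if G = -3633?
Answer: 3633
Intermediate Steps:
-G = -1*(-3633) = 3633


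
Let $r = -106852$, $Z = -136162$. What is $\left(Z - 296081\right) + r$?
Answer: $-539095$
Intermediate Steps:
$\left(Z - 296081\right) + r = \left(-136162 - 296081\right) - 106852 = -432243 - 106852 = -539095$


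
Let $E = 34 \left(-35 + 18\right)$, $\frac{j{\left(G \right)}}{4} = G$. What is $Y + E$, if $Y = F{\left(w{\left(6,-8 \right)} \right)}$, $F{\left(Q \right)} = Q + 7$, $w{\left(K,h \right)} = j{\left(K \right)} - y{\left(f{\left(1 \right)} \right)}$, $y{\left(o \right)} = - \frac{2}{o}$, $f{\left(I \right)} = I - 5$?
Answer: $- \frac{1095}{2} \approx -547.5$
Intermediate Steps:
$f{\left(I \right)} = -5 + I$
$j{\left(G \right)} = 4 G$
$w{\left(K,h \right)} = - \frac{1}{2} + 4 K$ ($w{\left(K,h \right)} = 4 K - - \frac{2}{-5 + 1} = 4 K - - \frac{2}{-4} = 4 K - \left(-2\right) \left(- \frac{1}{4}\right) = 4 K - \frac{1}{2} = - \frac{1}{2} + 4 K$)
$F{\left(Q \right)} = 7 + Q$
$Y = \frac{61}{2}$ ($Y = 7 + \left(- \frac{1}{2} + 4 \cdot 6\right) = 7 + \left(- \frac{1}{2} + 24\right) = 7 + \frac{47}{2} = \frac{61}{2} \approx 30.5$)
$E = -578$ ($E = 34 \left(-17\right) = -578$)
$Y + E = \frac{61}{2} - 578 = - \frac{1095}{2}$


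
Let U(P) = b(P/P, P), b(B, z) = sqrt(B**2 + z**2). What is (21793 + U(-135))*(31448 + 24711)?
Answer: 1223873087 + 56159*sqrt(18226) ≈ 1.2315e+9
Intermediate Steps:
U(P) = sqrt(1 + P**2) (U(P) = sqrt((P/P)**2 + P**2) = sqrt(1**2 + P**2) = sqrt(1 + P**2))
(21793 + U(-135))*(31448 + 24711) = (21793 + sqrt(1 + (-135)**2))*(31448 + 24711) = (21793 + sqrt(1 + 18225))*56159 = (21793 + sqrt(18226))*56159 = 1223873087 + 56159*sqrt(18226)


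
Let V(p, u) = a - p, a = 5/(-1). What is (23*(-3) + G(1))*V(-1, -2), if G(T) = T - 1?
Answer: 276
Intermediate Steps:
G(T) = -1 + T
a = -5 (a = 5*(-1) = -5)
V(p, u) = -5 - p
(23*(-3) + G(1))*V(-1, -2) = (23*(-3) + (-1 + 1))*(-5 - 1*(-1)) = (-69 + 0)*(-5 + 1) = -69*(-4) = 276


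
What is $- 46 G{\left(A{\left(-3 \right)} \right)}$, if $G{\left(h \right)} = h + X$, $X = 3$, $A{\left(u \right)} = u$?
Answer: $0$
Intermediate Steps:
$G{\left(h \right)} = 3 + h$ ($G{\left(h \right)} = h + 3 = 3 + h$)
$- 46 G{\left(A{\left(-3 \right)} \right)} = - 46 \left(3 - 3\right) = \left(-46\right) 0 = 0$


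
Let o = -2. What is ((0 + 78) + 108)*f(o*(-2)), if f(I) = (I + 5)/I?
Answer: 837/2 ≈ 418.50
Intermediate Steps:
f(I) = (5 + I)/I
((0 + 78) + 108)*f(o*(-2)) = ((0 + 78) + 108)*((5 - 2*(-2))/((-2*(-2)))) = (78 + 108)*((5 + 4)/4) = 186*((1/4)*9) = 186*(9/4) = 837/2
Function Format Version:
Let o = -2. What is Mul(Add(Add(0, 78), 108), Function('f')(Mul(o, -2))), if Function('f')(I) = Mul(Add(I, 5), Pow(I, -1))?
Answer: Rational(837, 2) ≈ 418.50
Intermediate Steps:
Function('f')(I) = Mul(Pow(I, -1), Add(5, I)) (Function('f')(I) = Mul(Add(5, I), Pow(I, -1)) = Mul(Pow(I, -1), Add(5, I)))
Mul(Add(Add(0, 78), 108), Function('f')(Mul(o, -2))) = Mul(Add(Add(0, 78), 108), Mul(Pow(Mul(-2, -2), -1), Add(5, Mul(-2, -2)))) = Mul(Add(78, 108), Mul(Pow(4, -1), Add(5, 4))) = Mul(186, Mul(Rational(1, 4), 9)) = Mul(186, Rational(9, 4)) = Rational(837, 2)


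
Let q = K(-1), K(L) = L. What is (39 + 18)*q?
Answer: -57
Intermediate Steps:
q = -1
(39 + 18)*q = (39 + 18)*(-1) = 57*(-1) = -57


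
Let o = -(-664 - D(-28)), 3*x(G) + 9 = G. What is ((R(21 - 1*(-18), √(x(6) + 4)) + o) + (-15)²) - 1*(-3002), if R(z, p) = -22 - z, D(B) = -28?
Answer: 3802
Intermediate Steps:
x(G) = -3 + G/3
o = 636 (o = -(-664 - 1*(-28)) = -(-664 + 28) = -1*(-636) = 636)
((R(21 - 1*(-18), √(x(6) + 4)) + o) + (-15)²) - 1*(-3002) = (((-22 - (21 - 1*(-18))) + 636) + (-15)²) - 1*(-3002) = (((-22 - (21 + 18)) + 636) + 225) + 3002 = (((-22 - 1*39) + 636) + 225) + 3002 = (((-22 - 39) + 636) + 225) + 3002 = ((-61 + 636) + 225) + 3002 = (575 + 225) + 3002 = 800 + 3002 = 3802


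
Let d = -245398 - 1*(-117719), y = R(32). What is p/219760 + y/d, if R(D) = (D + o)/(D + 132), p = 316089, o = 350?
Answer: 40357415551/28058737040 ≈ 1.4383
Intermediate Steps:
R(D) = (350 + D)/(132 + D) (R(D) = (D + 350)/(D + 132) = (350 + D)/(132 + D))
y = 191/82 (y = (350 + 32)/(132 + 32) = 382/164 = (1/164)*382 = 191/82 ≈ 2.3293)
d = -127679 (d = -245398 + 117719 = -127679)
p/219760 + y/d = 316089/219760 + (191/82)/(-127679) = 316089*(1/219760) + (191/82)*(-1/127679) = 316089/219760 - 191/10469678 = 40357415551/28058737040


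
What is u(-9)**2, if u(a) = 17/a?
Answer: 289/81 ≈ 3.5679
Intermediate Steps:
u(-9)**2 = (17/(-9))**2 = (17*(-1/9))**2 = (-17/9)**2 = 289/81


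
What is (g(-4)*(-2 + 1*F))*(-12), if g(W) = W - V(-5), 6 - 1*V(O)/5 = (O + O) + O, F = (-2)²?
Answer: 2616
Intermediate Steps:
F = 4
V(O) = 30 - 15*O (V(O) = 30 - 5*((O + O) + O) = 30 - 5*(2*O + O) = 30 - 15*O)
g(W) = -105 + W (g(W) = W - (30 - 15*(-5)) = W - (30 + 75) = W - 1*105 = W - 105 = -105 + W)
(g(-4)*(-2 + 1*F))*(-12) = ((-105 - 4)*(-2 + 1*4))*(-12) = -109*(-2 + 4)*(-12) = -109*2*(-12) = -218*(-12) = 2616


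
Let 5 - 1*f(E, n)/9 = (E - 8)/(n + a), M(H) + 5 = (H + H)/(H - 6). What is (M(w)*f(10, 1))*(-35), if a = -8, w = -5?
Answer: 74925/11 ≈ 6811.4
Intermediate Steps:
M(H) = -5 + 2*H/(-6 + H) (M(H) = -5 + (H + H)/(H - 6) = -5 + (2*H)/(-6 + H) = -5 + 2*H/(-6 + H))
f(E, n) = 45 - 9*(-8 + E)/(-8 + n) (f(E, n) = 45 - 9*(E - 8)/(n - 8) = 45 - 9*(-8 + E)/(-8 + n))
(M(w)*f(10, 1))*(-35) = ((3*(10 - 1*(-5))/(-6 - 5))*(9*(-32 - 1*10 + 5*1)/(-8 + 1)))*(-35) = ((3*(10 + 5)/(-11))*(9*(-32 - 10 + 5)/(-7)))*(-35) = ((3*(-1/11)*15)*(9*(-⅐)*(-37)))*(-35) = -45/11*333/7*(-35) = -14985/77*(-35) = 74925/11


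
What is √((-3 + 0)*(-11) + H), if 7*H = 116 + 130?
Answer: 3*√371/7 ≈ 8.2549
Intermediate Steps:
H = 246/7 (H = (116 + 130)/7 = (⅐)*246 = 246/7 ≈ 35.143)
√((-3 + 0)*(-11) + H) = √((-3 + 0)*(-11) + 246/7) = √(-3*(-11) + 246/7) = √(33 + 246/7) = √(477/7) = 3*√371/7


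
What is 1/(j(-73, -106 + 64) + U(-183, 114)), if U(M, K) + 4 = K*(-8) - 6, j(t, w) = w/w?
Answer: -1/921 ≈ -0.0010858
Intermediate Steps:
j(t, w) = 1
U(M, K) = -10 - 8*K (U(M, K) = -4 + (K*(-8) - 6) = -4 + (-8*K - 6) = -4 + (-6 - 8*K) = -10 - 8*K)
1/(j(-73, -106 + 64) + U(-183, 114)) = 1/(1 + (-10 - 8*114)) = 1/(1 + (-10 - 912)) = 1/(1 - 922) = 1/(-921) = -1/921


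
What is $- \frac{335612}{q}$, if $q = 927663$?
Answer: $- \frac{335612}{927663} \approx -0.36178$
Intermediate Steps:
$- \frac{335612}{q} = - \frac{335612}{927663}$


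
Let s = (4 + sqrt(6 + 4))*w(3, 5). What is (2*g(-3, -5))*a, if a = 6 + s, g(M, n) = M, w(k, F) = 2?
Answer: -84 - 12*sqrt(10) ≈ -121.95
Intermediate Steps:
s = 8 + 2*sqrt(10) (s = (4 + sqrt(6 + 4))*2 = (4 + sqrt(10))*2 = 8 + 2*sqrt(10) ≈ 14.325)
a = 14 + 2*sqrt(10) (a = 6 + (8 + 2*sqrt(10)) = 14 + 2*sqrt(10) ≈ 20.325)
(2*g(-3, -5))*a = (2*(-3))*(14 + 2*sqrt(10)) = -6*(14 + 2*sqrt(10)) = -84 - 12*sqrt(10)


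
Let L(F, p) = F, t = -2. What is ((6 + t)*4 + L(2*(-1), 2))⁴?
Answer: 38416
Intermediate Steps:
((6 + t)*4 + L(2*(-1), 2))⁴ = ((6 - 2)*4 + 2*(-1))⁴ = (4*4 - 2)⁴ = (16 - 2)⁴ = 14⁴ = 38416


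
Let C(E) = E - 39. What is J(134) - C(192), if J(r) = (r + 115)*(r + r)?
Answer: 66579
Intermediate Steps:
C(E) = -39 + E
J(r) = 2*r*(115 + r) (J(r) = (115 + r)*(2*r) = 2*r*(115 + r))
J(134) - C(192) = 2*134*(115 + 134) - (-39 + 192) = 2*134*249 - 1*153 = 66732 - 153 = 66579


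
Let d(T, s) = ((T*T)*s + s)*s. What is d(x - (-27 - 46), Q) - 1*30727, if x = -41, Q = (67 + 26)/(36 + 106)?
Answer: -610714003/20164 ≈ -30287.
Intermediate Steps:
Q = 93/142 ≈ 0.65493
d(T, s) = s*(s + s*T²) (d(T, s) = (T²*s + s)*s = (s*T² + s)*s = (s + s*T²)*s = s*(s + s*T²))
d(x - (-27 - 46), Q) - 1*30727 = (93/142)²*(1 + (-41 - (-27 - 46))²) - 1*30727 = 8649*(1 + (-41 - 1*(-73))²)/20164 - 30727 = 8649*(1 + (-41 + 73)²)/20164 - 30727 = 8649*(1 + 32²)/20164 - 30727 = 8649*(1 + 1024)/20164 - 30727 = (8649/20164)*1025 - 30727 = 8865225/20164 - 30727 = -610714003/20164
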